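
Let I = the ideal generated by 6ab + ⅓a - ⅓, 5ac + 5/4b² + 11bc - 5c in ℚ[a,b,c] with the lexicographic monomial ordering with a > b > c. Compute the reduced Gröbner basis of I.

f_1 = 6ab + ⅓a - ⅓, LT = ab.
f_2 = 5ac + 5/4b² + 11bc - 5c, LT = ac.

S(f_1,f_2): lcm = abc. S = 1/18ac - ¼b³ - 11/5b²c + bc - 1/18c.
  reduce S modulo (f_1, f_2):
  remainder -¼b³ - 11/5b²c - 1/72b² + 79/90bc ≠ 0; add g_3 = -¼b³ - 11/5b²c - 1/72b² + 79/90bc to the basis.

The other S-polynomials (S(f_1,g_3), S(f_2,g_3)) all reduce to 0 modulo the current basis, so we have a Gröbner basis.

G = {ab + 1/18a - 1/18, ac + ¼b² + 11/5bc - c, b³ + 44/5b²c + 1/18b² - 158/45bc}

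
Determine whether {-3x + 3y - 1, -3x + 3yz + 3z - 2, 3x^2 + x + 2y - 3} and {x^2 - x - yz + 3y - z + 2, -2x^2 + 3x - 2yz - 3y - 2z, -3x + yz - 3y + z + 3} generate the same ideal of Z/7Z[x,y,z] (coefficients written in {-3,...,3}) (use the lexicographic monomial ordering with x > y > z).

Since reduced Gröbner bases are canonical representatives of ideals under a given ordering, it suffices to compute and compare them.
Buchberger on the first generating set:
f_1 = -3x + 3y - 1, LT = x.
f_2 = -3x + 3yz + 3z - 2, LT = x.
f_3 = 3x^2 + x + 2y - 3, LT = x^2.

S(f_1,f_2): lcm = x. S = yz - y + z + 2.
  leading term yz: no divisor's leading term divides it; move yz to the remainder.
  leading term y: no divisor's leading term divides it; move -y to the remainder.
  leading term z: no divisor's leading term divides it; move z to the remainder.
  leading term 1: no divisor's leading term divides it; move 2 to the remainder.
  remainder yz - y + z + 2 ≠ 0; add g_4 = yz - y + z + 2 to the basis.

S(f_1,f_3): lcm = x^2. S = -xy - 3y + 1.
  leading term xy: subtract (-2y)·f_1 from -xy - 3y + 1 → -y^2 + 2y + 1
  leading term y^2: no divisor's leading term divides it; move -y^2 to the remainder.
  leading term y: no divisor's leading term divides it; move 2y to the remainder.
  leading term 1: no divisor's leading term divides it; move 1 to the remainder.
  remainder -y^2 + 2y + 1 ≠ 0; add g_5 = -y^2 + 2y + 1 to the basis.

S(g_4,g_5): lcm = y^2z. S = -y^2 + 3yz + 2y + z.
  leading term y^2: subtract (1)·g_5 from -y^2 + 3yz + 2y + z → 3yz + z - 1
  leading term yz: subtract (3)·g_4 from 3yz + z - 1 → 3y - 2z
  leading term y: no divisor's leading term divides it; move 3y to the remainder.
  leading term z: no divisor's leading term divides it; move -2z to the remainder.
  remainder 3y - 2z ≠ 0; add g_6 = 3y - 2z to the basis.

S(g_4,g_6): lcm = yz. S = -y + 3z^2 + z + 2.
  leading term y: subtract (2)·g_6 from -y + 3z^2 + z + 2 → 3z^2 - 2z + 2
  leading term z^2: no divisor's leading term divides it; move 3z^2 to the remainder.
  leading term z: no divisor's leading term divides it; move -2z to the remainder.
  leading term 1: no divisor's leading term divides it; move 2 to the remainder.
  remainder 3z^2 - 2z + 2 ≠ 0; add g_7 = 3z^2 - 2z + 2 to the basis.

The other S-polynomials (S(f_2,f_3), S(f_1,g_4), S(f_2,g_4), S(f_3,g_4), S(f_1,g_5), S(f_2,g_5), S(f_3,g_5), S(f_1,g_6), S(f_2,g_6), S(f_3,g_6), S(g_5,g_6), S(f_1,g_7), S(f_2,g_7), S(f_3,g_7), S(g_4,g_7), S(g_5,g_7), S(g_6,g_7)) all reduce to 0 modulo the current basis, so we have a Gröbner basis.
Inter-reduce: drop elements whose leading term is divisible by another's, tail-reduce, and make monic.
Reduced Gröbner basis: {x - 3z - 2, y - 3z, z^2 - 3z + 3}.

Buchberger on the second generating set:
h_1 = x^2 - x - yz + 3y - z + 2, LT = x^2.
h_2 = -2x^2 + 3x - 2yz - 3y - 2z, LT = x^2.
h_3 = -3x + yz - 3y + z + 3, LT = x.

S(h_1,h_2): lcm = x^2. S = -3x - 2yz - 2y - 2z + 2.
  leading term x: subtract (1)·h_3 from -3x - 2yz - 2y - 2z + 2 → -3yz + y - 3z - 1
  leading term yz: no divisor's leading term divides it; move -3yz to the remainder.
  leading term y: no divisor's leading term divides it; move y to the remainder.
  leading term z: no divisor's leading term divides it; move -3z to the remainder.
  leading term 1: no divisor's leading term divides it; move -1 to the remainder.
  remainder -3yz + y - 3z - 1 ≠ 0; add k_4 = -3yz + y - 3z - 1 to the basis.

S(h_1,h_3): lcm = x^2. S = -2xyz - xy - 2xz - yz + 3y - z + 2.
  leading term xyz: subtract (3yz)·h_3 from -2xyz - xy - 2xz - yz + 3y - z + 2 → -xy - 2xz - 3y^2z^2 + 2y^2z - 3yz^2 - 3yz + 3y - z + 2
  leading term xy: subtract (-2y)·h_3 from -xy - 2xz - 3y^2z^2 + 2y^2z - 3yz^2 - 3yz + 3y - z + 2 → -2xz - 3y^2z^2 - 3y^2z + y^2 - 3yz^2 - yz + 2y - z + 2
  leading term xz: subtract (3z)·h_3 from -2xz - 3y^2z^2 - 3y^2z + y^2 - 3yz^2 - yz + 2y - z + 2 → -3y^2z^2 - 3y^2z + y^2 + yz^2 + yz + 2y - 3z^2 - 3z + 2
  leading term y^2z^2: subtract (yz)·k_4 from -3y^2z^2 - 3y^2z + y^2 + yz^2 + yz + 2y - 3z^2 - 3z + 2 → 3y^2z + y^2 - 3yz^2 + 2yz + 2y - 3z^2 - 3z + 2
  leading term y^2z: subtract (-y)·k_4 from 3y^2z + y^2 - 3yz^2 + 2yz + 2y - 3z^2 - 3z + 2 → 2y^2 - 3yz^2 - yz + y - 3z^2 - 3z + 2
  leading term y^2: no divisor's leading term divides it; move 2y^2 to the remainder.
  leading term yz^2: subtract (z)·k_4 from -3yz^2 - yz + y - 3z^2 - 3z + 2 → -2yz + y - 2z + 2
  leading term yz: subtract (3)·k_4 from -2yz + y - 2z + 2 → -2y - 2
  leading term y: no divisor's leading term divides it; move -2y to the remainder.
  leading term 1: no divisor's leading term divides it; move -2 to the remainder.
  remainder 2y^2 - 2y - 2 ≠ 0; add k_5 = 2y^2 - 2y - 2 to the basis.

S(k_4,k_5): lcm = y^2z. S = 2y^2 + 2yz - 2y + z.
  leading term y^2: subtract (1)·k_5 from 2y^2 + 2yz - 2y + z → 2yz + z + 2
  leading term yz: subtract (-3)·k_4 from 2yz + z + 2 → 3y - z - 1
  leading term y: no divisor's leading term divides it; move 3y to the remainder.
  leading term z: no divisor's leading term divides it; move -z to the remainder.
  leading term 1: no divisor's leading term divides it; move -1 to the remainder.
  remainder 3y - z - 1 ≠ 0; add k_6 = 3y - z - 1 to the basis.

S(k_4,k_6): lcm = yz. S = 2y - 2z^2 - z - 2.
  leading term y: subtract (3)·k_6 from 2y - 2z^2 - z - 2 → -2z^2 + 2z + 1
  leading term z^2: no divisor's leading term divides it; move -2z^2 to the remainder.
  leading term z: no divisor's leading term divides it; move 2z to the remainder.
  leading term 1: no divisor's leading term divides it; move 1 to the remainder.
  remainder -2z^2 + 2z + 1 ≠ 0; add k_7 = -2z^2 + 2z + 1 to the basis.

The other S-polynomials (S(h_2,h_3), S(h_1,k_4), S(h_2,k_4), S(h_3,k_4), S(h_1,k_5), S(h_2,k_5), S(h_3,k_5), S(h_1,k_6), S(h_2,k_6), S(h_3,k_6), S(k_5,k_6), S(h_1,k_7), S(h_2,k_7), S(h_3,k_7), S(k_4,k_7), S(k_5,k_7), S(k_6,k_7)) all reduce to 0 modulo the current basis, so we have a Gröbner basis.
Inter-reduce: drop elements whose leading term is divisible by another's, tail-reduce, and make monic.
Reduced Gröbner basis: {x - z + 2, y + 2z + 2, z^2 - z + 3}.

Since the reduced bases disagree, the two ideals are not the same.
The same test decides containment: I ⊆ J iff every generator of I reduces to 0 modulo a Gröbner basis of J.

No, the ideals differ.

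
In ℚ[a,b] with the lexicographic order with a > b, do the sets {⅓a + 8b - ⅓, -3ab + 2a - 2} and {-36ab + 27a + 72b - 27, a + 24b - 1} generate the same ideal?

Yes, the ideals are equal.

Equality of ideals is decidable: compute both reduced Gröbner bases (unique for the ordering) and check whether they agree.
Buchberger on the first generating set:
f_1 = ⅓a + 8b - ⅓, LT = a.
f_2 = -3ab + 2a - 2, LT = ab.

S(f_1,f_2): lcm = ab. S = ⅔a + 24b² - b - ⅔.
  reduce S modulo (f_1, f_2):
  remainder 24b² - 17b ≠ 0; add g_3 = 24b² - 17b to the basis.

The other S-polynomials (S(f_1,g_3), S(f_2,g_3)) all reduce to 0 modulo the current basis, so we have a Gröbner basis.
Inter-reduce: drop elements whose leading term is divisible by another's, tail-reduce, and make monic.
Reduced Gröbner basis: {a + 24b - 1, b² - 17/24b}.

Buchberger on the second generating set:
h_1 = -36ab + 27a + 72b - 27, LT = ab.
h_2 = a + 24b - 1, LT = a.

S(h_1,h_2): lcm = ab. S = -¾a - 24b² - b + ¾.
  reduce S modulo (h_1, h_2):
  remainder -24b² + 17b ≠ 0; add k_3 = -24b² + 17b to the basis.

The other S-polynomials (S(h_1,k_3), S(h_2,k_3)) all reduce to 0 modulo the current basis, so we have a Gröbner basis.
Inter-reduce: drop elements whose leading term is divisible by another's, tail-reduce, and make monic.
Reduced Gröbner basis: {a + 24b - 1, b² - 17/24b}.

These coincide, so the ideals are equal.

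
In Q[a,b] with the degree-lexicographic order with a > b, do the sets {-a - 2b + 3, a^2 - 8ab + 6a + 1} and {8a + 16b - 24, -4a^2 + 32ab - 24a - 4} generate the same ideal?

Equality of ideals is decidable: compute both reduced Gröbner bases (unique for the ordering) and check whether they agree.
Buchberger on the first generating set:
f_1 = -a - 2b + 3, LT = a.
f_2 = a^2 - 8ab + 6a + 1, LT = a^2.

S(f_1,f_2): lcm = a^2. S = 10ab - 9a - 1.
  leading term ab: subtract (-10b)·f_1 from 10ab - 9a - 1 → -20b^2 - 9a + 30b - 1
  leading term b^2: no divisor's leading term divides it; move -20b^2 to the remainder.
  leading term a: subtract (9)·f_1 from -9a + 30b - 1 → 48b - 28
  leading term b: no divisor's leading term divides it; move 48b to the remainder.
  leading term 1: no divisor's leading term divides it; move -28 to the remainder.
  remainder -20b^2 + 48b - 28 ≠ 0; add g_3 = -20b^2 + 48b - 28 to the basis.

The other S-polynomials (S(f_1,g_3), S(f_2,g_3)) all reduce to 0 modulo the current basis, so we have a Gröbner basis.
Inter-reduce: drop elements whose leading term is divisible by another's, tail-reduce, and make monic.
Reduced Gröbner basis: {b^2 - 12/5b + 7/5, a + 2b - 3}.

Buchberger on the second generating set:
h_1 = 8a + 16b - 24, LT = a.
h_2 = -4a^2 + 32ab - 24a - 4, LT = a^2.

S(h_1,h_2): lcm = a^2. S = 10ab - 9a - 1.
  leading term ab: subtract (5/4b)·h_1 from 10ab - 9a - 1 → -20b^2 - 9a + 30b - 1
  leading term b^2: no divisor's leading term divides it; move -20b^2 to the remainder.
  leading term a: subtract (-9/8)·h_1 from -9a + 30b - 1 → 48b - 28
  leading term b: no divisor's leading term divides it; move 48b to the remainder.
  leading term 1: no divisor's leading term divides it; move -28 to the remainder.
  remainder -20b^2 + 48b - 28 ≠ 0; add k_3 = -20b^2 + 48b - 28 to the basis.

The other S-polynomials (S(h_1,k_3), S(h_2,k_3)) all reduce to 0 modulo the current basis, so we have a Gröbner basis.
Inter-reduce: drop elements whose leading term is divisible by another's, tail-reduce, and make monic.
Reduced Gröbner basis: {b^2 - 12/5b + 7/5, a + 2b - 3}.

These coincide, so the ideals are equal.

Yes, the ideals are equal.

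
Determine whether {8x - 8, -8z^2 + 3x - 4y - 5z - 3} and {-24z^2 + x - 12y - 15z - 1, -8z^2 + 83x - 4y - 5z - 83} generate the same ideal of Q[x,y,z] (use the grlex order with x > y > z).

Yes, the ideals are equal.

Two ideals are equal iff their reduced Gröbner bases coincide (the reduced basis is unique for a fixed ordering).
Buchberger on the first generating set:
f_1 = 8x - 8, LT = x.
f_2 = -8z^2 + 3x - 4y - 5z - 3, LT = z^2.

The S-polynomials (S(f_1,f_2)) all reduce to 0 modulo the current basis, so we have a Gröbner basis.
Inter-reduce: drop elements whose leading term is divisible by another's, tail-reduce, and make monic.
Reduced Gröbner basis: {z^2 + 1/2y + 5/8z, x - 1}.

Buchberger on the second generating set:
h_1 = -24z^2 + x - 12y - 15z - 1, LT = z^2.
h_2 = -8z^2 + 83x - 4y - 5z - 83, LT = z^2.

S(h_1,h_2): lcm = z^2. S = 31/3x - 31/3.
  reduce S modulo (h_1, h_2):
  remainder 31/3x - 31/3 ≠ 0; add k_3 = 31/3x - 31/3 to the basis.

The other S-polynomials (S(h_1,k_3), S(h_2,k_3)) all reduce to 0 modulo the current basis, so we have a Gröbner basis.
Inter-reduce: drop elements whose leading term is divisible by another's, tail-reduce, and make monic.
Reduced Gröbner basis: {z^2 + 1/2y + 5/8z, x - 1}.

The two bases agree; hence the ideals are identical.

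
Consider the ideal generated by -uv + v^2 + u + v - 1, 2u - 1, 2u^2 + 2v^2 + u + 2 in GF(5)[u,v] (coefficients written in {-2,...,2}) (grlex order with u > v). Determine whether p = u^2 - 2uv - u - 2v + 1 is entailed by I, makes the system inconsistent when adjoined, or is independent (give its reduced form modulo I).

First compute the reduced Gröbner basis of I by Buchberger's algorithm.
f_1 = -uv + v^2 + u + v - 1, LT = uv.
f_2 = 2u - 1, LT = u.
f_3 = 2u^2 + 2v^2 + u + 2, LT = u^2.

S(f_1,f_2): lcm = uv. S = -v^2 - u + 2v + 1.
  leading term v^2: no divisor's leading term divides it; move -v^2 to the remainder.
  leading term u: subtract (2)·f_2 from -u + 2v + 1 → 2v - 2
  leading term v: no divisor's leading term divides it; move 2v to the remainder.
  leading term 1: no divisor's leading term divides it; move -2 to the remainder.
  remainder -v^2 + 2v - 2 ≠ 0; add h_4 = -v^2 + 2v - 2 to the basis.

S(f_1,f_3): lcm = u^2v. S = -uv^2 - v^3 - u^2 + uv + u - v.
  leading term uv^2: subtract (v)·f_1 from -uv^2 - v^3 - u^2 + uv + u - v → -2v^3 - u^2 - v^2 + u
  leading term v^3: subtract (2v)·h_4 from -2v^3 - u^2 - v^2 + u → -u^2 + u - v
  leading term u^2: subtract (2u)·f_2 from -u^2 + u - v → -2u - v
  leading term u: subtract (-1)·f_2 from -2u - v → -v - 1
  leading term v: no divisor's leading term divides it; move -v to the remainder.
  leading term 1: no divisor's leading term divides it; move -1 to the remainder.
  remainder -v - 1 ≠ 0; add h_5 = -v - 1 to the basis.

The other S-polynomials (S(f_2,f_3), S(f_1,h_4), S(f_2,h_4), S(f_3,h_4), S(f_1,h_5), S(f_2,h_5), S(f_3,h_5), S(h_4,h_5)) all reduce to 0 modulo the current basis, so we have a Gröbner basis.
Inter-reduce: drop elements whose leading term is divisible by another's, tail-reduce, and make monic.
Reduced Gröbner basis: {u + 2, v + 1}.
Label its elements g_1 = u + 2, g_2 = v + 1.

Reduce p = u^2 - 2uv - u - 2v + 1 modulo G:
  leading term u^2: subtract (u)·g_1 from u^2 - 2uv - u - 2v + 1 → -2uv + 2u - 2v + 1
  leading term uv: subtract (-2v)·g_1 from -2uv + 2u - 2v + 1 → 2u + 2v + 1
  leading term u: subtract (2)·g_1 from 2u + 2v + 1 → 2v + 2
  leading term v: subtract (2)·g_2 from 2v + 2 → 0
  normal form = 0.
Since the normal form is 0, p ∈ I.

u^2 - 2uv - u - 2v + 1 lies in I (it reduces to 0).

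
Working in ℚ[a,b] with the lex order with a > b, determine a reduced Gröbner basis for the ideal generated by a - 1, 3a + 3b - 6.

f_1 = a - 1, LT = a.
f_2 = 3a + 3b - 6, LT = a.

S(f_1,f_2): lcm = a. S = -b + 1.
  leading term b: no divisor's leading term divides it; move -b to the remainder.
  leading term 1: no divisor's leading term divides it; move 1 to the remainder.
  remainder -b + 1 ≠ 0; add g_3 = -b + 1 to the basis.

The other S-polynomials (S(f_1,g_3), S(f_2,g_3)) all reduce to 0 modulo the current basis, so we have a Gröbner basis.
Inter-reduce: drop elements whose leading term is divisible by another's, tail-reduce, and make monic.

G = {a - 1, b - 1}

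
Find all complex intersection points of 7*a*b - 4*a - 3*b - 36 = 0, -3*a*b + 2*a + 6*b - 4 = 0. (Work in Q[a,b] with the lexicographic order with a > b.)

Compute a lex Gröbner basis by Buchberger's algorithm.
f_1 = 7*a*b - 4*a - 3*b - 36, LT = a*b.
f_2 = -3*a*b + 2*a + 6*b - 4, LT = a*b.

S(f_1,f_2): lcm = a*b. S = 2/21*a + 11/7*b - 136/21.
  leading term a: no divisor's leading term divides it; move 2/21*a to the remainder.
  leading term b: no divisor's leading term divides it; move 11/7*b to the remainder.
  leading term 1: no divisor's leading term divides it; move -136/21 to the remainder.
  remainder 2/21*a + 11/7*b - 136/21 ≠ 0; add h_3 = 2/21*a + 11/7*b - 136/21 to the basis.

S(f_1,h_3): lcm = a*b. S = -4/7*a - 33/2*b**2 + 473/7*b - 36/7.
  leading term a: subtract (-6)·h_3 from -4/7*a - 33/2*b**2 + 473/7*b - 36/7 → -33/2*b**2 + 77*b - 44
  leading term b**2: no divisor's leading term divides it; move -33/2*b**2 to the remainder.
  leading term b: no divisor's leading term divides it; move 77*b to the remainder.
  leading term 1: no divisor's leading term divides it; move -44 to the remainder.
  remainder -33/2*b**2 + 77*b - 44 ≠ 0; add h_4 = -33/2*b**2 + 77*b - 44 to the basis.

The other S-polynomials (S(f_2,h_3), S(f_1,h_4), S(f_2,h_4), S(h_3,h_4)) all reduce to 0 modulo the current basis, so we have a Gröbner basis.
Inter-reduce: drop elements whose leading term is divisible by another's, tail-reduce, and make monic.
Reduced Gröbner basis: {a + 33/2*b - 68, b**2 - 14/3*b + 8/3}.

Elimination: the polynomial b**2 - 14/3*b + 8/3 lies in the elimination ideal for b, so b ∈ {2/3, 4}. For each such b, the remaining basis elements (now univariate) give the rest of the solution.
  b = 2/3: the earlier basis element becomes a - 57 = 0, giving a = 57 — point (57, 2/3).
  b = 4: the earlier basis element becomes a - 2 = 0, giving a = 2 — point (2, 4).

{(57, 2/3), (2, 4)}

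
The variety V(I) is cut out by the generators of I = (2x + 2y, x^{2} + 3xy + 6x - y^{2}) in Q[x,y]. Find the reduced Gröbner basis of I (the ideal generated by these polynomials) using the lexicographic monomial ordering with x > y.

The reduced Gröbner basis is the canonical form of the ideal for this ordering.

f_1 = 2x + 2y, LT = x.
f_2 = x^{2} + 3xy + 6x - y^{2}, LT = x^{2}.

S(f_1,f_2): lcm = x^{2}. S = -2xy - 6x + y^{2}.
  leading term xy: subtract (-y)·f_1 from -2xy - 6x + y^{2} → -6x + 3y^{2}
  leading term x: subtract (-3)·f_1 from -6x + 3y^{2} → 3y^{2} + 6y
  leading term y^{2}: no divisor's leading term divides it; move 3y^{2} to the remainder.
  leading term y: no divisor's leading term divides it; move 6y to the remainder.
  remainder 3y^{2} + 6y ≠ 0; add g_3 = 3y^{2} + 6y to the basis.

The other S-polynomials (S(f_1,g_3), S(f_2,g_3)) all reduce to 0 modulo the current basis, so we have a Gröbner basis.
Inter-reduce: drop elements whose leading term is divisible by another's, tail-reduce, and make monic.

G = {x + y, y^{2} + 2y}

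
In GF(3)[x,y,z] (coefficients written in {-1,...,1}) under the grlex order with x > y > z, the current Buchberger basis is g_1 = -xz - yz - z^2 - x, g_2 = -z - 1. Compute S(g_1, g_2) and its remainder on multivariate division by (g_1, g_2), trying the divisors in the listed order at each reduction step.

S(g_1, g_2) = yz + z^2; remainder on division = -y + 1.

lcm(LM(g_1), LM(g_2)) = xz.
S = (lcm/LT(g_1))·g_1 − (lcm/LT(g_2))·g_2 = yz + z^2.
Reduce S modulo (g_1, g_2) in that order:
  leading term yz: subtract (-y)·g_2 from yz + z^2 → z^2 - y
  leading term z^2: subtract (-z)·g_2 from z^2 - y → -y - z
  leading term y: no divisor's leading term divides it; move -y to the remainder.
  leading term z: subtract (1)·g_2 from -z → 1
  leading term 1: no divisor's leading term divides it; move 1 to the remainder.
The remainder -y + 1 is nonzero, so it would be added as the next basis element.
This is the inner loop of Buchberger's algorithm — each nonzero remainder becomes a new basis element.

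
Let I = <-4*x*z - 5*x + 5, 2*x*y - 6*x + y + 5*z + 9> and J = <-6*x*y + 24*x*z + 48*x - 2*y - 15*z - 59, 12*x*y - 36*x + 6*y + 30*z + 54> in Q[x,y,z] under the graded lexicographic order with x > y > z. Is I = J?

For a fixed monomial order, each ideal has a unique reduced Gröbner basis; comparing bases decides equality.
Buchberger on the first generating set:
f_1 = -4*x*z - 5*x + 5, LT = x*z.
f_2 = 2*x*y - 6*x + y + 5*z + 9, LT = x*y.

S(f_1,f_2): lcm = x*y*z. S = 5/4*x*y + 3*x*z - 1/2*y*z - 5/2*z**2 - 5/4*y - 9/2*z.
  leading term x*y: subtract (5/8)·f_2 from 5/4*x*y + 3*x*z - 1/2*y*z - 5/2*z**2 - 5/4*y - 9/2*z → 3*x*z - 1/2*y*z - 5/2*z**2 + 15/4*x - 15/8*y - 61/8*z - 45/8
  leading term x*z: subtract (-3/4)·f_1 from 3*x*z - 1/2*y*z - 5/2*z**2 + 15/4*x - 15/8*y - 61/8*z - 45/8 → -1/2*y*z - 5/2*z**2 - 15/8*y - 61/8*z - 15/8
  leading term y*z: no divisor's leading term divides it; move -1/2*y*z to the remainder.
  leading term z**2: no divisor's leading term divides it; move -5/2*z**2 to the remainder.
  leading term y: no divisor's leading term divides it; move -15/8*y to the remainder.
  leading term z: no divisor's leading term divides it; move -61/8*z to the remainder.
  leading term 1: no divisor's leading term divides it; move -15/8 to the remainder.
  remainder -1/2*y*z - 5/2*z**2 - 15/8*y - 61/8*z - 15/8 ≠ 0; add g_3 = -1/2*y*z - 5/2*z**2 - 15/8*y - 61/8*z - 15/8 to the basis.

The other S-polynomials (S(f_1,g_3), S(f_2,g_3)) all reduce to 0 modulo the current basis, so we have a Gröbner basis.
Inter-reduce: drop elements whose leading term is divisible by another's, tail-reduce, and make monic.
Reduced Gröbner basis: {x*y - 3*x + 1/2*y + 5/2*z + 9/2, x*z + 5/4*x - 5/4, y*z + 5*z**2 + 15/4*y + 61/4*z + 15/4}.

Buchberger on the second generating set:
h_1 = -6*x*y + 24*x*z + 48*x - 2*y - 15*z - 59, LT = x*y.
h_2 = 12*x*y - 36*x + 6*y + 30*z + 54, LT = x*y.

S(h_1,h_2): lcm = x*y. S = -4*x*z - 5*x - 1/6*y + 16/3.
  leading term x*z: no divisor's leading term divides it; move -4*x*z to the remainder.
  leading term x: no divisor's leading term divides it; move -5*x to the remainder.
  leading term y: no divisor's leading term divides it; move -1/6*y to the remainder.
  leading term 1: no divisor's leading term divides it; move 16/3 to the remainder.
  remainder -4*x*z - 5*x - 1/6*y + 16/3 ≠ 0; add k_3 = -4*x*z - 5*x - 1/6*y + 16/3 to the basis.

S(h_1,k_3): lcm = x*y*z. S = -4*x*z**2 - 5/4*x*y - 8*x*z - 1/24*y**2 + 1/3*y*z + 5/2*z**2 + 4/3*y + 59/6*z.
  leading term x*z**2: subtract (z)·k_3 from -4*x*z**2 - 5/4*x*y - 8*x*z - 1/24*y**2 + 1/3*y*z + 5/2*z**2 + 4/3*y + 59/6*z → -5/4*x*y - 3*x*z - 1/24*y**2 + 1/2*y*z + 5/2*z**2 + 4/3*y + 9/2*z
  leading term x*y: subtract (5/24)·h_1 from -5/4*x*y - 3*x*z - 1/24*y**2 + 1/2*y*z + 5/2*z**2 + 4/3*y + 9/2*z → -8*x*z - 1/24*y**2 + 1/2*y*z + 5/2*z**2 - 10*x + 7/4*y + 61/8*z + 295/24
  leading term x*z: subtract (2)·k_3 from -8*x*z - 1/24*y**2 + 1/2*y*z + 5/2*z**2 - 10*x + 7/4*y + 61/8*z + 295/24 → -1/24*y**2 + 1/2*y*z + 5/2*z**2 + 25/12*y + 61/8*z + 13/8
  leading term y**2: no divisor's leading term divides it; move -1/24*y**2 to the remainder.
  leading term y*z: no divisor's leading term divides it; move 1/2*y*z to the remainder.
  leading term z**2: no divisor's leading term divides it; move 5/2*z**2 to the remainder.
  leading term y: no divisor's leading term divides it; move 25/12*y to the remainder.
  leading term z: no divisor's leading term divides it; move 61/8*z to the remainder.
  leading term 1: no divisor's leading term divides it; move 13/8 to the remainder.
  remainder -1/24*y**2 + 1/2*y*z + 5/2*z**2 + 25/12*y + 61/8*z + 13/8 ≠ 0; add k_4 = -1/24*y**2 + 1/2*y*z + 5/2*z**2 + 25/12*y + 61/8*z + 13/8 to the basis.

The other S-polynomials (S(h_2,k_3), S(h_1,k_4), S(h_2,k_4), S(k_3,k_4)) all reduce to 0 modulo the current basis, so we have a Gröbner basis.
Inter-reduce: drop elements whose leading term is divisible by another's, tail-reduce, and make monic.
Reduced Gröbner basis: {x*y - 3*x + 1/2*y + 5/2*z + 9/2, x*z + 5/4*x + 1/24*y - 4/3, y**2 - 12*y*z - 60*z**2 - 50*y - 183*z - 39}.

Since the reduced bases disagree, the two ideals are not the same.
The choice of monomial ordering does not affect the verdict — as long as both bases are computed under the same ordering, their equality decides ideal equality.

No, the ideals differ.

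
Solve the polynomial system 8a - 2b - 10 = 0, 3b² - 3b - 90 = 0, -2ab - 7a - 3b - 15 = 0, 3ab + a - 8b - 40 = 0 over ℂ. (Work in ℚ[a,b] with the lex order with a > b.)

{(0, -5)}

Compute a lex Gröbner basis by Buchberger's algorithm.
f_1 = 8a - 2b - 10, LT = a.
f_2 = 3b² - 3b - 90, LT = b².
f_3 = -2ab - 7a - 3b - 15, LT = ab.
f_4 = 3ab + a - 8b - 40, LT = ab.

S(f_1,f_3): lcm = ab. S = -7/2a - ¼b² - 11/4b - 15/2.
  reduce S modulo (f_1, f_2, f_3, f_4):
  remainder -31/8b - 155/8 ≠ 0; add h_5 = -31/8b - 155/8 to the basis.

The other S-polynomials (S(f_1,f_2), S(f_1,f_4), S(f_2,f_3), S(f_2,f_4), S(f_3,f_4), S(f_1,h_5), S(f_2,h_5), S(f_3,h_5), S(f_4,h_5)) all reduce to 0 modulo the current basis, so we have a Gröbner basis.
Inter-reduce: drop elements whose leading term is divisible by another's, tail-reduce, and make monic.
Reduced Gröbner basis: {a, b + 5}.

Since the basis is lex-ordered, b + 5 is univariate in b. Its roots are {-5}. Back-substituting each root into the other basis elements fixes the other coordinates.
  b = -5: the earlier basis element becomes a = 0, giving a = 0 — point (0, -5).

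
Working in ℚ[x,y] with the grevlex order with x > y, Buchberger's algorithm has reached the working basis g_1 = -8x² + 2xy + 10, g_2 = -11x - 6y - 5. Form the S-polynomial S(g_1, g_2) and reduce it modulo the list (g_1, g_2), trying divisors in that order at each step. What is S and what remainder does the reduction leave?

S(g_1, g_2) = -35/44xy - 5/11x - 5/4; remainder on division = 105/242y² + 295/484y - 505/484.

lcm(LM(g_1), LM(g_2)) = x².
S = (lcm/LT(g_1))·g_1 − (lcm/LT(g_2))·g_2 = -35/44xy - 5/11x - 5/4.
Reduce S modulo (g_1, g_2) in that order:
  leading term xy: subtract (35/484y)·g_2 from -35/44xy - 5/11x - 5/4 → 105/242y² - 5/11x + 175/484y - 5/4
  leading term y²: no divisor's leading term divides it; move 105/242y² to the remainder.
  leading term x: subtract (5/121)·g_2 from -5/11x + 175/484y - 5/4 → 295/484y - 505/484
  leading term y: no divisor's leading term divides it; move 295/484y to the remainder.
  leading term 1: no divisor's leading term divides it; move -505/484 to the remainder.
The remainder 105/242y² + 295/484y - 505/484 is nonzero, so it would be added as the next basis element.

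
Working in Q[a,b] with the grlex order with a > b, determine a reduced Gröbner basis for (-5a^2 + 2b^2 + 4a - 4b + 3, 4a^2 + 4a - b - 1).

f_1 = -5a^2 + 2b^2 + 4a - 4b + 3, LT = a^2.
f_2 = 4a^2 + 4a - b - 1, LT = a^2.

S(f_1,f_2): lcm = a^2. S = -2/5b^2 - 9/5a + 21/20b - 7/20.
  leading term b^2: no divisor's leading term divides it; move -2/5b^2 to the remainder.
  leading term a: no divisor's leading term divides it; move -9/5a to the remainder.
  leading term b: no divisor's leading term divides it; move 21/20b to the remainder.
  leading term 1: no divisor's leading term divides it; move -7/20 to the remainder.
  remainder -2/5b^2 - 9/5a + 21/20b - 7/20 ≠ 0; add g_3 = -2/5b^2 - 9/5a + 21/20b - 7/20 to the basis.

S(f_1,g_3): leading monomials are coprime, so the S-polynomial reduces to 0 (Buchberger's first criterion).
S(f_2,g_3): leading monomials are coprime, so the S-polynomial reduces to 0 (Buchberger's first criterion).
Every S-polynomial of the final basis reduces to 0, so we have a Gröbner basis.
Inter-reduce: drop elements whose leading term is divisible by another's, tail-reduce, and make monic.

G = {a^2 + a - 1/4b - 1/4, b^2 + 9/2a - 21/8b + 7/8}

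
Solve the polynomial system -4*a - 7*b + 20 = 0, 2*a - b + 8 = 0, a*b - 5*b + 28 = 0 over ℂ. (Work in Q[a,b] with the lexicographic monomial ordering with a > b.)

{(-2, 4)}

Compute a lex Gröbner basis by Buchberger's algorithm.
f_1 = -4*a - 7*b + 20, LT = a.
f_2 = 2*a - b + 8, LT = a.
f_3 = a*b - 5*b + 28, LT = a*b.

S(f_1,f_2): lcm = a. S = 9/4*b - 9.
  leading term b: no divisor's leading term divides it; move 9/4*b to the remainder.
  leading term 1: no divisor's leading term divides it; move -9 to the remainder.
  remainder 9/4*b - 9 ≠ 0; add h_4 = 9/4*b - 9 to the basis.

The other S-polynomials (S(f_1,f_3), S(f_2,f_3), S(f_1,h_4), S(f_2,h_4), S(f_3,h_4)) all reduce to 0 modulo the current basis, so we have a Gröbner basis.
Inter-reduce: drop elements whose leading term is divisible by another's, tail-reduce, and make monic.
Reduced Gröbner basis: {a + 2, b - 4}.

Since the basis is lex-ordered, b - 4 is univariate in b. Its roots are {4}. Back-substituting each root into the other basis elements fixes the other coordinates.
  b = 4: the earlier basis element becomes a + 2 = 0, giving a = -2 — point (-2, 4).
Each listed point satisfies every original equation (direct substitution).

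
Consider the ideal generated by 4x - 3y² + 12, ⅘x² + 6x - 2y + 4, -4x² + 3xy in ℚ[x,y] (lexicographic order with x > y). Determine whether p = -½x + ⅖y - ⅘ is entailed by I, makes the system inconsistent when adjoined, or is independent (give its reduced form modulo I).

First compute the reduced Gröbner basis of I by Buchberger's algorithm.
f_1 = 4x - 3y² + 12, LT = x.
f_2 = ⅘x² + 6x - 2y + 4, LT = x².
f_3 = -4x² + 3xy, LT = x².

S(f_1,f_2): lcm = x². S = -¾xy² - 9/2x + 5/2y - 5.
  leading term xy²: subtract (-3/16y²)·f_1 from -¾xy² - 9/2x + 5/2y - 5 → -9/2x - 9/16y⁴ + 9/4y² + 5/2y - 5
  leading term x: subtract (-9/8)·f_1 from -9/2x - 9/16y⁴ + 9/4y² + 5/2y - 5 → -9/16y⁴ - 9/8y² + 5/2y + 17/2
  leading term y⁴: no divisor's leading term divides it; move -9/16y⁴ to the remainder.
  leading term y²: no divisor's leading term divides it; move -9/8y² to the remainder.
  leading term y: no divisor's leading term divides it; move 5/2y to the remainder.
  leading term 1: no divisor's leading term divides it; move 17/2 to the remainder.
  remainder -9/16y⁴ - 9/8y² + 5/2y + 17/2 ≠ 0; add h_4 = -9/16y⁴ - 9/8y² + 5/2y + 17/2 to the basis.

S(f_1,f_3): lcm = x². S = -¾xy² + ¾xy + 3x.
  leading term xy²: subtract (-3/16y²)·f_1 from -¾xy² + ¾xy + 3x → ¾xy + 3x - 9/16y⁴ + 9/4y²
  leading term xy: subtract (3/16y)·f_1 from ¾xy + 3x - 9/16y⁴ + 9/4y² → 3x - 9/16y⁴ + 9/16y³ + 9/4y² - 9/4y
  leading term x: subtract (¾)·f_1 from 3x - 9/16y⁴ + 9/16y³ + 9/4y² - 9/4y → -9/16y⁴ + 9/16y³ + 9/2y² - 9/4y - 9
  leading term y⁴: subtract (1)·h_4 from -9/16y⁴ + 9/16y³ + 9/2y² - 9/4y - 9 → 9/16y³ + 45/8y² - 19/4y - 35/2
  leading term y³: no divisor's leading term divides it; move 9/16y³ to the remainder.
  leading term y²: no divisor's leading term divides it; move 45/8y² to the remainder.
  leading term y: no divisor's leading term divides it; move -19/4y to the remainder.
  leading term 1: no divisor's leading term divides it; move -35/2 to the remainder.
  remainder 9/16y³ + 45/8y² - 19/4y - 35/2 ≠ 0; add h_5 = 9/16y³ + 45/8y² - 19/4y - 35/2 to the basis.

S(h_4,h_5): lcm = y⁴. S = -10y³ + 94/9y² + 80/3y - 136/9.
  leading term y³: subtract (-160/9)·h_5 from -10y³ + 94/9y² + 80/3y - 136/9 → 994/9y² - 520/9y - 2936/9
  leading term y²: no divisor's leading term divides it; move 994/9y² to the remainder.
  leading term y: no divisor's leading term divides it; move -520/9y to the remainder.
  leading term 1: no divisor's leading term divides it; move -2936/9 to the remainder.
  remainder 994/9y² - 520/9y - 2936/9 ≠ 0; add h_6 = 994/9y² - 520/9y - 2936/9 to the basis.

S(h_4,h_6): lcm = y⁴. S = 260/497y³ + 2462/497y² - 40/9y - 136/9.
  leading term y³: subtract (4160/4473)·h_5 from 260/497y³ + 2462/497y² - 40/9y - 136/9 → -138/497y² - 40/1491y + 248/213
  leading term y²: subtract (-621/247009)·h_6 from -138/497y² - 40/1491y + 248/213 → -127520/741027y + 255040/741027
  leading term y: no divisor's leading term divides it; move -127520/741027y to the remainder.
  leading term 1: no divisor's leading term divides it; move 255040/741027 to the remainder.
  remainder -127520/741027y + 255040/741027 ≠ 0; add h_7 = -127520/741027y + 255040/741027 to the basis.

The other S-polynomials (S(f_2,f_3), S(f_1,h_4), S(f_2,h_4), S(f_3,h_4), S(f_1,h_5), S(f_2,h_5), S(f_3,h_5), S(f_1,h_6), S(f_2,h_6), S(f_3,h_6), S(h_5,h_6), S(f_1,h_7), S(f_2,h_7), S(f_3,h_7), S(h_4,h_7), S(h_5,h_7), S(h_6,h_7)) all reduce to 0 modulo the current basis, so we have a Gröbner basis.
Inter-reduce: drop elements whose leading term is divisible by another's, tail-reduce, and make monic.
Reduced Gröbner basis: {x, y - 2}.
Label its elements g_1 = x, g_2 = y - 2.

Reduce p = -½x + ⅖y - ⅘ modulo G:
  leading term x: subtract (-½)·g_1 from -½x + ⅖y - ⅘ → ⅖y - ⅘
  leading term y: subtract (⅖)·g_2 from ⅖y - ⅘ → 0
  normal form = 0.
Since the normal form is 0, p ∈ I.

-½x + ⅖y - ⅘ lies in I (it reduces to 0).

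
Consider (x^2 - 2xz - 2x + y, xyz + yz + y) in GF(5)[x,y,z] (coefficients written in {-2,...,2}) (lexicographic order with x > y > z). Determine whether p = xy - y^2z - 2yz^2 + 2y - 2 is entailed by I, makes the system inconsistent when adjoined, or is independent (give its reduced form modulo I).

First compute the reduced Gröbner basis of I by Buchberger's algorithm.
f_1 = x^2 - 2xz - 2x + y, LT = x^2.
f_2 = xyz + yz + y, LT = xyz.

S(f_1,f_2): lcm = x^2yz. S = -2xyz^2 + 2xyz - xy + y^2z.
  reduce S modulo (f_1, f_2):
  remainder -xy + y^2z + 2yz^2 - 2y ≠ 0; add h_3 = -xy + y^2z + 2yz^2 - 2y to the basis.

S(f_2,h_3): lcm = xyz. S = y^2z^2 + 2yz^3 - yz + y.
  reduce S modulo (f_1, f_2, h_3):
  remainder y^2z^2 + 2yz^3 - yz + y ≠ 0; add h_4 = y^2z^2 + 2yz^3 - yz + y to the basis.

The other S-polynomials (S(f_1,h_3), S(f_1,h_4), S(f_2,h_4), S(h_3,h_4)) all reduce to 0 modulo the current basis, so we have a Gröbner basis.
Inter-reduce: drop elements whose leading term is divisible by another's, tail-reduce, and make monic.
Reduced Gröbner basis: {x^2 - 2xz - 2x + y, xy - y^2z - 2yz^2 + 2y, y^2z^2 + 2yz^3 - yz + y}.
Label its elements g_1 = x^2 - 2xz - 2x + y, g_2 = xy - y^2z - 2yz^2 + 2y, g_3 = y^2z^2 + 2yz^3 - yz + y.

Reduce p = xy - y^2z - 2yz^2 + 2y - 2 modulo G:
  leading term xy: subtract (1)·g_2 from xy - y^2z - 2yz^2 + 2y - 2 → -2
  leading term 1: no divisor's leading term divides it; move -2 to the remainder.
  normal form = -2.
The normal form is nonzero, so p ∉ I. Since p minus its normal form lies in I, I + (p) = I + (r) where r = -2; decide whether this ideal is the whole ring.
Here r = -2 is a nonzero constant, hence a unit: 1 ∈ I + (p), the Gröbner basis of I + (p) is {1}, and the enlarged system has no common solution — adjoining p is inconsistent.

Adjoining xy - y^2z - 2yz^2 + 2y - 2 makes the ideal the whole ring: the system is inconsistent.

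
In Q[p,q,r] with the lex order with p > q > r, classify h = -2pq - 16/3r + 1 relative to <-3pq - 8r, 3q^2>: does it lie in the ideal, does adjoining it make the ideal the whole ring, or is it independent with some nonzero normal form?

Adjoining -2pq - 16/3r + 1 makes the ideal the whole ring: the system is inconsistent.

First compute the reduced Gröbner basis of I by Buchberger's algorithm.
f_1 = -3pq - 8r, LT = pq.
f_2 = 3q^2, LT = q^2.

S(f_1,f_2): lcm = pq^2. S = 8/3qr.
  reduce S modulo (f_1, f_2):
  remainder 8/3qr ≠ 0; add k_3 = 8/3qr to the basis.

S(f_1,k_3): lcm = pqr. S = 8/3r^2.
  reduce S modulo (f_1, f_2, k_3):
  remainder 8/3r^2 ≠ 0; add k_4 = 8/3r^2 to the basis.

The other S-polynomials (S(f_2,k_3), S(f_1,k_4), S(f_2,k_4), S(k_3,k_4)) all reduce to 0 modulo the current basis, so we have a Gröbner basis.
Inter-reduce: drop elements whose leading term is divisible by another's, tail-reduce, and make monic.
Reduced Gröbner basis: {pq + 8/3r, q^2, qr, r^2}.
Label its elements g_1 = pq + 8/3r, g_2 = q^2, g_3 = qr, g_4 = r^2.

Reduce h = -2pq - 16/3r + 1 modulo G:
  leading term pq: subtract (-2)·g_1 from -2pq - 16/3r + 1 → 1
  leading term 1: no divisor's leading term divides it; move 1 to the remainder.
  normal form = 1.
The normal form is nonzero, so h ∉ I. Since h minus its normal form lies in I, I + (h) = I + (n) where n = 1; decide whether this ideal is the whole ring.
Here n = 1 is a nonzero constant, hence a unit: 1 ∈ I + (h), the Gröbner basis of I + (h) is {1}, and the enlarged system has no common solution — adjoining h is inconsistent.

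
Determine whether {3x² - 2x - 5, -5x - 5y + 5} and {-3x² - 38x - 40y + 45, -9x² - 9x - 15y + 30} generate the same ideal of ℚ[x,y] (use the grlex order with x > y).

Yes, the ideals are equal.

Equality of ideals is decidable: compute both reduced Gröbner bases (unique for the ordering) and check whether they agree.
Buchberger on the first generating set:
f_1 = 3x² - 2x - 5, LT = x².
f_2 = -5x - 5y + 5, LT = x.

S(f_1,f_2): lcm = x². S = -xy + ⅓x - 5/3.
  reduce S modulo (f_1, f_2):
  remainder y² - 4/3y - 4/3 ≠ 0; add g_3 = y² - 4/3y - 4/3 to the basis.

The other S-polynomials (S(f_1,g_3), S(f_2,g_3)) all reduce to 0 modulo the current basis, so we have a Gröbner basis.
Inter-reduce: drop elements whose leading term is divisible by another's, tail-reduce, and make monic.
Reduced Gröbner basis: {y² - 4/3y - 4/3, x + y - 1}.

Buchberger on the second generating set:
h_1 = -3x² - 38x - 40y + 45, LT = x².
h_2 = -9x² - 9x - 15y + 30, LT = x².

S(h_1,h_2): lcm = x². S = 35/3x + 35/3y - 35/3.
  reduce S modulo (h_1, h_2):
  remainder 35/3x + 35/3y - 35/3 ≠ 0; add k_3 = 35/3x + 35/3y - 35/3 to the basis.

S(h_1,k_3): lcm = x². S = -xy + 41/3x + 40/3y - 15.
  reduce S modulo (h_1, h_2, k_3):
  remainder y² - 4/3y - 4/3 ≠ 0; add k_4 = y² - 4/3y - 4/3 to the basis.

The other S-polynomials (S(h_2,k_3), S(h_1,k_4), S(h_2,k_4), S(k_3,k_4)) all reduce to 0 modulo the current basis, so we have a Gröbner basis.
Inter-reduce: drop elements whose leading term is divisible by another's, tail-reduce, and make monic.
Reduced Gröbner basis: {y² - 4/3y - 4/3, x + y - 1}.

The two bases agree; hence the ideals are identical.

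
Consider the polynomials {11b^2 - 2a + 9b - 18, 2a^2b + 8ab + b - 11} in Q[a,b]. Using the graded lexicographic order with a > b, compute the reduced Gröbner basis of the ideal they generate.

f_1 = 11b^2 - 2a + 9b - 18, LT = b^2.
f_2 = 2a^2b + 8ab + b - 11, LT = a^2b.

S(f_1,f_2): lcm = a^2b^2. S = -2/11a^3 + 9/11a^2b - 4ab^2 - 18/11a^2 - 1/2b^2 + 11/2b.
  leading term a^3: no divisor's leading term divides it; move -2/11a^3 to the remainder.
  leading term a^2b: subtract (9/22)·f_2 from 9/11a^2b - 4ab^2 - 18/11a^2 - 1/2b^2 + 11/2b → -4ab^2 - 18/11a^2 - 36/11ab - 1/2b^2 + 56/11b + 9/2
  leading term ab^2: subtract (-4/11a)·f_1 from -4ab^2 - 18/11a^2 - 36/11ab - 1/2b^2 + 56/11b + 9/2 → -26/11a^2 - 1/2b^2 - 72/11a + 56/11b + 9/2
  leading term a^2: no divisor's leading term divides it; move -26/11a^2 to the remainder.
  leading term b^2: subtract (-1/22)·f_1 from -1/2b^2 - 72/11a + 56/11b + 9/2 → -73/11a + 11/2b + 81/22
  leading term a: no divisor's leading term divides it; move -73/11a to the remainder.
  leading term b: no divisor's leading term divides it; move 11/2b to the remainder.
  leading term 1: no divisor's leading term divides it; move 81/22 to the remainder.
  remainder -2/11a^3 - 26/11a^2 - 73/11a + 11/2b + 81/22 ≠ 0; add g_3 = -2/11a^3 - 26/11a^2 - 73/11a + 11/2b + 81/22 to the basis.

The other S-polynomials (S(f_1,g_3), S(f_2,g_3)) all reduce to 0 modulo the current basis, so we have a Gröbner basis.

G = {a^3 + 13a^2 + 73/2a - 121/4b - 81/4, a^2b + 4ab + 1/2b - 11/2, b^2 - 2/11a + 9/11b - 18/11}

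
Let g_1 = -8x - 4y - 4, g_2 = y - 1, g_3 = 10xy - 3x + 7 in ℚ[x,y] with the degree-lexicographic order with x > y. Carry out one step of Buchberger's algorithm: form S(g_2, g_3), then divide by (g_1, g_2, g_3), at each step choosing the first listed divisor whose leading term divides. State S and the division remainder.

S(g_2, g_3) = -7/10x - 7/10; remainder on division = 0.

lcm(LM(g_2), LM(g_3)) = xy.
S = (lcm/LT(g_2))·g_2 − (lcm/LT(g_3))·g_3 = -7/10x - 7/10.
Reduce S modulo (g_1, g_2, g_3) in that order:
  leading term x: subtract (7/80)·g_1 from -7/10x - 7/10 → 7/20y - 7/20
  leading term y: subtract (7/20)·g_2 from 7/20y - 7/20 → 0
The remainder is 0, so this S-polynomial contributes no new basis element.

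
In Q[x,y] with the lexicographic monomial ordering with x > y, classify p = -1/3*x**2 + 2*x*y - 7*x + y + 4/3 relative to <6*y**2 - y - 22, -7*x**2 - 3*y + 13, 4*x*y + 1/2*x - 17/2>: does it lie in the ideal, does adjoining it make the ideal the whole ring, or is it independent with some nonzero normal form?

-1/3*x**2 + 2*x*y - 7*x + y + 4/3 lies in I (it reduces to 0).

First compute the reduced Gröbner basis of I by Buchberger's algorithm.
f_1 = 6*y**2 - y - 22, LT = y**2.
f_2 = -7*x**2 - 3*y + 13, LT = x**2.
f_3 = 4*x*y + 1/2*x - 17/2, LT = x*y.

S(f_1,f_3): lcm = x*y**2. S = -7/24*x*y - 11/3*x + 17/8*y.
  reduce S modulo (f_1, f_2, f_3):
  remainder -697/192*x + 17/8*y - 119/192 ≠ 0; add h_4 = -697/192*x + 17/8*y - 119/192 to the basis.

S(f_2,f_3): lcm = x**2*y. S = -1/8*x**2 + 17/8*x + 3/7*y**2 - 13/7*y.
  reduce S modulo (f_1, f_2, f_3, h_4):
  remainder -1121/2296*y + 1121/1148 ≠ 0; add h_5 = -1121/2296*y + 1121/1148 to the basis.

The other S-polynomials (S(f_1,f_2), S(f_1,h_4), S(f_2,h_4), S(f_3,h_4), S(f_1,h_5), S(f_2,h_5), S(f_3,h_5), S(h_4,h_5)) all reduce to 0 modulo the current basis, so we have a Gröbner basis.
Inter-reduce: drop elements whose leading term is divisible by another's, tail-reduce, and make monic.
Reduced Gröbner basis: {x - 1, y - 2}.
Label its elements g_1 = x - 1, g_2 = y - 2.

Reduce p = -1/3*x**2 + 2*x*y - 7*x + y + 4/3 modulo G:
  leading term x**2: subtract (-1/3*x)·g_1 from -1/3*x**2 + 2*x*y - 7*x + y + 4/3 → 2*x*y - 22/3*x + y + 4/3
  leading term x*y: subtract (2*y)·g_1 from 2*x*y - 22/3*x + y + 4/3 → -22/3*x + 3*y + 4/3
  leading term x: subtract (-22/3)·g_1 from -22/3*x + 3*y + 4/3 → 3*y - 6
  leading term y: subtract (3)·g_2 from 3*y - 6 → 0
  normal form = 0.
Since the normal form is 0, p ∈ I.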